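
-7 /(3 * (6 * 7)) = -1 /18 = -0.06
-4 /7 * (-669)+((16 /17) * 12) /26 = 592068 /1547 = 382.72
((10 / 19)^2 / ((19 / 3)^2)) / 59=900 / 7688939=0.00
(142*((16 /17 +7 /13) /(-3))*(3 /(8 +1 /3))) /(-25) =139302 /138125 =1.01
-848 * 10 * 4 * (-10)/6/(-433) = -130.56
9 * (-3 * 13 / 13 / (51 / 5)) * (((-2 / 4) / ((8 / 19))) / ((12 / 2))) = 285 / 544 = 0.52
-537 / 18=-179 / 6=-29.83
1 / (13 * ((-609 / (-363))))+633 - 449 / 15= 23874209 / 39585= 603.11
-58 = -58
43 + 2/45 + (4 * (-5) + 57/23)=26416/1035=25.52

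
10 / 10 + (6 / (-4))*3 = -7 / 2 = -3.50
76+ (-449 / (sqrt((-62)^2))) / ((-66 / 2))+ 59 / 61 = 9633359 / 124806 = 77.19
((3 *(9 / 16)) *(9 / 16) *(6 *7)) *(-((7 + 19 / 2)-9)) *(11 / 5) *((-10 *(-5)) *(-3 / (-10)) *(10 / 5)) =-2525985 / 128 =-19734.26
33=33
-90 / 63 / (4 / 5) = -1.79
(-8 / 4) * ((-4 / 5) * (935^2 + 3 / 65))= 454597024 / 325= 1398760.07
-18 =-18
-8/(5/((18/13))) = -144/65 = -2.22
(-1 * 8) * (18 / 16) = -9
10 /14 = 5 /7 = 0.71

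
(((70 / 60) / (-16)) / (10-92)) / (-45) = -7 / 354240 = -0.00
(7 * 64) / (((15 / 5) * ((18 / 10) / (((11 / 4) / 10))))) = 616 / 27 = 22.81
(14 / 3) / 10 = 7 / 15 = 0.47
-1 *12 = -12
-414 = -414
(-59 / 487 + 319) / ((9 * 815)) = 0.04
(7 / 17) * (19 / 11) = 133 / 187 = 0.71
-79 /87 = -0.91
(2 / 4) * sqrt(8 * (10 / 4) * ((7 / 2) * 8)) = 2 * sqrt(35) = 11.83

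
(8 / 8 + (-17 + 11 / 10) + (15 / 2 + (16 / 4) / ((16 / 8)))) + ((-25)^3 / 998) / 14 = -455369 / 69860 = -6.52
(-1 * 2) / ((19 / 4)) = -8 / 19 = -0.42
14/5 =2.80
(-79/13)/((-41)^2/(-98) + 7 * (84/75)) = 193550/296621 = 0.65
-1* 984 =-984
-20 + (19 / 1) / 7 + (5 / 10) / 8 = -17.22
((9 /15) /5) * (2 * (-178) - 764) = -672 /5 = -134.40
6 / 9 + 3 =11 / 3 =3.67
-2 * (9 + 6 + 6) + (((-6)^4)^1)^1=1254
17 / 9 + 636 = 637.89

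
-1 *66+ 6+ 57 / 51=-1001 / 17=-58.88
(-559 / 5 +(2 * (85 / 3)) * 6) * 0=0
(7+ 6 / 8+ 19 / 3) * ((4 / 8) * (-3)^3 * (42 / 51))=-10647 / 68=-156.57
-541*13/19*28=-196924/19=-10364.42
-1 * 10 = -10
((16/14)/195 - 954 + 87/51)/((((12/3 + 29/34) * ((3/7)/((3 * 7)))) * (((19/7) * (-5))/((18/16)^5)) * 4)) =7104215377161/22257664000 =319.18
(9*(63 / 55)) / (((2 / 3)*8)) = 1701 / 880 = 1.93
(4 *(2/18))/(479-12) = 4/4203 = 0.00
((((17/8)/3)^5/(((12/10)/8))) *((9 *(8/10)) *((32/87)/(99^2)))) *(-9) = -1419857/491147712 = -0.00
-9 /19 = -0.47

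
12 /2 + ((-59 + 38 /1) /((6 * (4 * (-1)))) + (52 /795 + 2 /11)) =498271 /69960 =7.12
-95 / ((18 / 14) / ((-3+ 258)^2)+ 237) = -4804625 / 11986276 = -0.40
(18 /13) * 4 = 72 /13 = 5.54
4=4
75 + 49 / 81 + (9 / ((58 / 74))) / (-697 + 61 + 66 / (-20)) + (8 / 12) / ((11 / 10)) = 76.19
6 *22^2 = 2904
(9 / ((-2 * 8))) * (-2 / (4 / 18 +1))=81 / 88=0.92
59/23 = 2.57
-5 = -5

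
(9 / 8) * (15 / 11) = 135 / 88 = 1.53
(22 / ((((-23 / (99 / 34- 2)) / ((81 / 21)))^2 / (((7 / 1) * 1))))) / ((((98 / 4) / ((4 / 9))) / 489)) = 1674826956 / 52438183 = 31.94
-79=-79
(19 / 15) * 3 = 3.80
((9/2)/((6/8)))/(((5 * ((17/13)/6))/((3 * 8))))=11232/85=132.14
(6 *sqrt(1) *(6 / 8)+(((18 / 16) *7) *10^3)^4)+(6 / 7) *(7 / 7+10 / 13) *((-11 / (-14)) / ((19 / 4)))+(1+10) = 93094769034668350015 / 24206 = 3845937744140640.75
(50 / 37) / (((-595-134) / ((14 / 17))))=-700 / 458541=-0.00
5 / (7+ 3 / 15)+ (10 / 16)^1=1.32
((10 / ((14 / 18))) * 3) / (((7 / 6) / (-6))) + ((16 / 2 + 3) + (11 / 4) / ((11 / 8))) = -9083 / 49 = -185.37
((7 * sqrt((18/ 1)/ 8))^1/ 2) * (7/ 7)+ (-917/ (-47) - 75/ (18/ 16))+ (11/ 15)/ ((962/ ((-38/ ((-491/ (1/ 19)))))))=-41.91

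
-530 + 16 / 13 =-6874 / 13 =-528.77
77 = 77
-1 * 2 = -2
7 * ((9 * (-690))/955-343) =-467285/191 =-2446.52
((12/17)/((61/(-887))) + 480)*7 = 3409812/1037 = 3288.15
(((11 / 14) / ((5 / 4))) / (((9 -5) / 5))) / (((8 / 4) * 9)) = 11 / 252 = 0.04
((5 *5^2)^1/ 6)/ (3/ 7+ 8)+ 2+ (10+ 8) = 7955/ 354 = 22.47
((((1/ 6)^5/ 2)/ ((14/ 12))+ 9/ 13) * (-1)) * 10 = -6.92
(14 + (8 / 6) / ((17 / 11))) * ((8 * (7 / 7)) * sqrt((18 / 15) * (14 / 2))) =6064 * sqrt(210) / 255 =344.61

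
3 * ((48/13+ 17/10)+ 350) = 138603/130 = 1066.18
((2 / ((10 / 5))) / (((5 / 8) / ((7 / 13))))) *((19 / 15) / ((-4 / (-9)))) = 798 / 325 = 2.46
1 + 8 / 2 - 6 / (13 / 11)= -1 / 13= -0.08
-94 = -94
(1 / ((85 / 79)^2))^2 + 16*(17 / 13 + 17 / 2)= 106995626053 / 678608125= 157.67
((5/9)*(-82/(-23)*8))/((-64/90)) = -1025/46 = -22.28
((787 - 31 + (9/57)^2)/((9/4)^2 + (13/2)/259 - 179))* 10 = -1256668000/28907797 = -43.47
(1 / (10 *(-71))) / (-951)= 1 / 675210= 0.00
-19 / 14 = -1.36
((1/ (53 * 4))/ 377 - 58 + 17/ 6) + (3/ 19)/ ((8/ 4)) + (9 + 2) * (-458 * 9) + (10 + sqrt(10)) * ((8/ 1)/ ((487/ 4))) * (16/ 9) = -302147566301179/ 6655830948 + 512 * sqrt(10)/ 4383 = -45395.55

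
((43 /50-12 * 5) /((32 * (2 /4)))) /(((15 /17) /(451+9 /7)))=-79575827 /42000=-1894.66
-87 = -87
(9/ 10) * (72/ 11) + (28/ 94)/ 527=8025926/ 1362295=5.89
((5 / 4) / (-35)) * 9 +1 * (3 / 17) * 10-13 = -5501 / 476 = -11.56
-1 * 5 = -5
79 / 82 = 0.96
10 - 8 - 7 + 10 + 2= 7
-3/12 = -1/4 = -0.25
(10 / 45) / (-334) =-1 / 1503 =-0.00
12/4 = 3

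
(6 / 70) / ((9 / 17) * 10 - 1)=51 / 2555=0.02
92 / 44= 23 / 11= 2.09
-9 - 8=-17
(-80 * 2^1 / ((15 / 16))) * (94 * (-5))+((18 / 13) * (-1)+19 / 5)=15642071 / 195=80215.75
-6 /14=-3 /7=-0.43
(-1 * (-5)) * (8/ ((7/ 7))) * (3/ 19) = 120/ 19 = 6.32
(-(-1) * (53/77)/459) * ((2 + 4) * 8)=848/11781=0.07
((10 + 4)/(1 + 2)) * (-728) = -10192/3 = -3397.33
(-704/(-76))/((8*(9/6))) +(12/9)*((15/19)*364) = 21884/57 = 383.93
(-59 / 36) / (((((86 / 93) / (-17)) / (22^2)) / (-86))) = -1254084.33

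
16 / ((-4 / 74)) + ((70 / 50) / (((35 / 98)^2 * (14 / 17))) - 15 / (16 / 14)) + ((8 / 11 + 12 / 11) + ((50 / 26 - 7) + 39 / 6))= -292.56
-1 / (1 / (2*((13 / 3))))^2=-676 / 9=-75.11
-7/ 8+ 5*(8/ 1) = 39.12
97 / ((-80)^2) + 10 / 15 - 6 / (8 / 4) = -44509 / 19200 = -2.32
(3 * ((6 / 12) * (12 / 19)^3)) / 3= 864 / 6859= 0.13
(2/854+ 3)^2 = 1643524/182329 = 9.01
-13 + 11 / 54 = -12.80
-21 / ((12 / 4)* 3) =-7 / 3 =-2.33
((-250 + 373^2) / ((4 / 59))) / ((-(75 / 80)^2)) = -58267456 / 25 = -2330698.24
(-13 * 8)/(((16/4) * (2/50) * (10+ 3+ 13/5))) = -125/3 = -41.67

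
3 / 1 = 3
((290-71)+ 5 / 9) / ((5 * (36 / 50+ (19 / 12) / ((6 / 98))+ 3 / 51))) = 671840 / 407591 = 1.65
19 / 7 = 2.71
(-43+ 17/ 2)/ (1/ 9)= -621/ 2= -310.50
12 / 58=0.21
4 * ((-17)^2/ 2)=578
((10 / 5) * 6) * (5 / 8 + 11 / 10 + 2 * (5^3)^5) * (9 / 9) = 732421875020.70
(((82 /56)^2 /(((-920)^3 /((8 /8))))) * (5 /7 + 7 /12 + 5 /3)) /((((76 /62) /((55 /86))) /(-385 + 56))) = 0.00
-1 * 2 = -2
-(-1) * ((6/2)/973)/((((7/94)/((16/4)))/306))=345168/6811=50.68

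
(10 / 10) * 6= 6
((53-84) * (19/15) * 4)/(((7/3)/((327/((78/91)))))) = -128402/5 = -25680.40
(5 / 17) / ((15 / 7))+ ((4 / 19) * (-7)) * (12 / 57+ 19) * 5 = -2603573 / 18411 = -141.41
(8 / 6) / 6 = 2 / 9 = 0.22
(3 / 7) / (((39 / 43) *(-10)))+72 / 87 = 20593 / 26390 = 0.78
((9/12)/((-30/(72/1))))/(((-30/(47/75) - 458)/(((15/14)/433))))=1269/144130112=0.00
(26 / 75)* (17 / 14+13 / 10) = 2288 / 2625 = 0.87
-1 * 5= -5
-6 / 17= -0.35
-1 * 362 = -362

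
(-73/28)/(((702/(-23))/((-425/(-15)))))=142715/58968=2.42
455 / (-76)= -455 / 76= -5.99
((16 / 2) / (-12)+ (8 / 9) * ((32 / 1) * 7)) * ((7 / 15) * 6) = 25004 / 45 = 555.64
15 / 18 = 5 / 6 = 0.83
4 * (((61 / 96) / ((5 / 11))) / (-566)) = -671 / 67920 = -0.01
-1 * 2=-2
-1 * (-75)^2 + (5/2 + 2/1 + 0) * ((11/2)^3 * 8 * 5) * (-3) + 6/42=-1336543/14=-95467.36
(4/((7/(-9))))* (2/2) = -36/7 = -5.14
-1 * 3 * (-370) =1110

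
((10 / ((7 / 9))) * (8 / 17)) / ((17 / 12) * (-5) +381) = 8640 / 533953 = 0.02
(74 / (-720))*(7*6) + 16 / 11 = -1889 / 660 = -2.86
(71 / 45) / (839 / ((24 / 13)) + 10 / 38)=10792 / 3110295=0.00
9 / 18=1 / 2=0.50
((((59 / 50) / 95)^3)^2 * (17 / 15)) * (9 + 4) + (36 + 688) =124735905190439009397934661 / 172287161865234375000000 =724.00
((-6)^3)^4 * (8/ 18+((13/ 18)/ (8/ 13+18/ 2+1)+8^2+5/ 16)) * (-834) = -2706769547730432/ 23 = -117685632510018.78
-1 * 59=-59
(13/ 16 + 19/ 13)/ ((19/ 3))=1419/ 3952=0.36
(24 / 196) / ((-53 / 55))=-330 / 2597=-0.13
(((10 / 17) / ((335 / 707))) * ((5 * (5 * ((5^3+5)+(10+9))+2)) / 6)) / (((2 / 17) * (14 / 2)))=125745 / 134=938.40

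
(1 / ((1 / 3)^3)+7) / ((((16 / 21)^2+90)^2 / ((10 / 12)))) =5510295 / 1595682916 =0.00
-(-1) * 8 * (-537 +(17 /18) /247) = -4295.97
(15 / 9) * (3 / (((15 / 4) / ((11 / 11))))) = 4 / 3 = 1.33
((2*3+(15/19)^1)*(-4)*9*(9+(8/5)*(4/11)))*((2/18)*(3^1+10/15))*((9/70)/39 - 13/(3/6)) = 1072182554/43225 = 24804.69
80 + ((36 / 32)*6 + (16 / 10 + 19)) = 2147 / 20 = 107.35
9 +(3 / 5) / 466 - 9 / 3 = 6.00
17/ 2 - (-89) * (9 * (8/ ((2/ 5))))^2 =5767217/ 2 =2883608.50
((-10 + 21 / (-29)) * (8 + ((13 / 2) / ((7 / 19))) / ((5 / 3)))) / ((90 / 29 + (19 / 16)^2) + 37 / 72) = -466111872 / 11757095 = -39.65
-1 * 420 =-420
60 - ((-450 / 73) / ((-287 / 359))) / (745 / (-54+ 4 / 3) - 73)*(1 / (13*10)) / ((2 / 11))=225024007515 / 3750166147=60.00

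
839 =839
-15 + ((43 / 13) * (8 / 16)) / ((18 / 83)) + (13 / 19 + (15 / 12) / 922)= -6.69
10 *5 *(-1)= -50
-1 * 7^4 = -2401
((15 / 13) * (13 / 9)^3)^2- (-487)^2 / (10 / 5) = -14003164231 / 118098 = -118572.41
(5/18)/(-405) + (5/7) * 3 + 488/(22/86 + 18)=231325159/8011710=28.87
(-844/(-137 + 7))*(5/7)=4.64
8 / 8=1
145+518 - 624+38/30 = 604/15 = 40.27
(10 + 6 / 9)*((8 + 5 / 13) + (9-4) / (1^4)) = 1856 / 13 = 142.77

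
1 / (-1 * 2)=-1 / 2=-0.50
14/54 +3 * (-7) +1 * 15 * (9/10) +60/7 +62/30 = 6421/1890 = 3.40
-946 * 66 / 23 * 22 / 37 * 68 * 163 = -15224893728 / 851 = -17890591.92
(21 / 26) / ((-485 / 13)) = -21 / 970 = -0.02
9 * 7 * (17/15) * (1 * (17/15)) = 2023/25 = 80.92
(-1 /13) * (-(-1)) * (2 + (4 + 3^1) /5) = -17 /65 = -0.26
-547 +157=-390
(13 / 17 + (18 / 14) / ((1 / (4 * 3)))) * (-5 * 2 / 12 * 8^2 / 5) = -61664 / 357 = -172.73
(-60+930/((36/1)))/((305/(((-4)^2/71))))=-328/12993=-0.03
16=16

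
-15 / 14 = -1.07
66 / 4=33 / 2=16.50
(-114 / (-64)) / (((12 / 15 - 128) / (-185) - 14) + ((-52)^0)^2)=-52725 / 364448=-0.14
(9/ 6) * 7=21/ 2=10.50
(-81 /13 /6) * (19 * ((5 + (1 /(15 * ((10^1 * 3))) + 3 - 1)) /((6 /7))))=-161.19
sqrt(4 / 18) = sqrt(2) / 3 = 0.47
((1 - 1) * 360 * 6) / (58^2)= 0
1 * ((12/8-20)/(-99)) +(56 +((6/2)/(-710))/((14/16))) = 27643249/492030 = 56.18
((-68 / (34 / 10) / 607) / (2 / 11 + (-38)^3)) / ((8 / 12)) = 33 / 36637913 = 0.00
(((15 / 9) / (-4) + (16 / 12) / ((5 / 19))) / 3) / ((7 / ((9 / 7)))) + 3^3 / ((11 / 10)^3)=20.57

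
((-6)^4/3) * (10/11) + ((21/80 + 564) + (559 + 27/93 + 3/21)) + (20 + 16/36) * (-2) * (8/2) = 2325092023/1718640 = 1352.87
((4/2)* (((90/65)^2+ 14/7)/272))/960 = 331/11032320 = 0.00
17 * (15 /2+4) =391 /2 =195.50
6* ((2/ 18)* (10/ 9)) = 0.74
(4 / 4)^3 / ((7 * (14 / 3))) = 3 / 98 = 0.03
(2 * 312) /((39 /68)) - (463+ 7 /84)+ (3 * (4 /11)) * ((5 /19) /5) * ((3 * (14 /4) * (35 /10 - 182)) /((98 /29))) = 1487425 /2508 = 593.07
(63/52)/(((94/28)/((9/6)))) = 0.54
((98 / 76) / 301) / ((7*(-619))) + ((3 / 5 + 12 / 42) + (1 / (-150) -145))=-38264772473 / 265504575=-144.12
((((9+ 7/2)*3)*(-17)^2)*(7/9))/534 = 50575/3204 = 15.78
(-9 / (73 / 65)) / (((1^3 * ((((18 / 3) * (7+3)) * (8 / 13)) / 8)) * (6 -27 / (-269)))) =-45461 / 159724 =-0.28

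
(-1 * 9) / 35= -9 / 35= -0.26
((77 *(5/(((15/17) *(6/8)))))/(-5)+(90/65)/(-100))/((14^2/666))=-25188157/63700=-395.42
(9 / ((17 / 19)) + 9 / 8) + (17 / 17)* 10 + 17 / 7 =22479 / 952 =23.61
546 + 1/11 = 6007/11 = 546.09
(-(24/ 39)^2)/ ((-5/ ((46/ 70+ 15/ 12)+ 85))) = 194672/ 29575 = 6.58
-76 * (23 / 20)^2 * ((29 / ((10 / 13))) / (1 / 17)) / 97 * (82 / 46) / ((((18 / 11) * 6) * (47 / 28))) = -8841914081 / 123093000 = -71.83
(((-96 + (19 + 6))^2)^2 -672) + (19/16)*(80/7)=177877158/7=25411022.57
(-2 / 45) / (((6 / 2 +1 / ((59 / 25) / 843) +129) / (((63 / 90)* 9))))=-413 / 721575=-0.00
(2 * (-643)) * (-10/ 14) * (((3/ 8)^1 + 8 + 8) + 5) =549765/ 28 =19634.46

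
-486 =-486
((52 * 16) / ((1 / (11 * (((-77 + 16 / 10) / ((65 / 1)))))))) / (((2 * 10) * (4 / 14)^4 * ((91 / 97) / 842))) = -8936524058 / 125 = -71492192.46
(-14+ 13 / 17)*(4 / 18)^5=-800 / 111537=-0.01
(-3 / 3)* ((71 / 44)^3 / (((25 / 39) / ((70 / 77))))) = -13958529 / 2342560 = -5.96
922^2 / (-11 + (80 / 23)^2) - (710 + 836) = 772454.75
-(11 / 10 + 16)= -171 / 10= -17.10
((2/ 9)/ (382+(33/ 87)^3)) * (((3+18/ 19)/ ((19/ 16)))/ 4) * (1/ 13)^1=4877800/ 131187122391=0.00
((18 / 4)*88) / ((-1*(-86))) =198 / 43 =4.60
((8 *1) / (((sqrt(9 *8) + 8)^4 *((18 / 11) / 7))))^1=44429 / 144 - 1309 *sqrt(2) / 6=0.00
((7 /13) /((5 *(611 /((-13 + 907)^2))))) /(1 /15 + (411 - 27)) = 2397708 /6537089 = 0.37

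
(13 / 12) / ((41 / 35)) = 455 / 492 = 0.92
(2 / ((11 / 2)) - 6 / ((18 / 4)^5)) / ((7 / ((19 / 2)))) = 741266 / 1515591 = 0.49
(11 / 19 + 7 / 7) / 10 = 3 / 19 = 0.16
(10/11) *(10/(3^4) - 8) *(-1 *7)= 4060/81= 50.12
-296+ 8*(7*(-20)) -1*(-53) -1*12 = -1375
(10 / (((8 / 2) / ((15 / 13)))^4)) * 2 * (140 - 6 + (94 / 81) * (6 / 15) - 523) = -98348125 / 1827904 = -53.80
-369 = -369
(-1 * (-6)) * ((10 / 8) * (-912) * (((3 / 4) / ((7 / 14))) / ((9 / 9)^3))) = -10260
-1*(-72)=72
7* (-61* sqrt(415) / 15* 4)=-1708* sqrt(415) / 15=-2319.64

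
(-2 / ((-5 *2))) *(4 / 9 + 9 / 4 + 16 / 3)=289 / 180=1.61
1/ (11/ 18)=18/ 11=1.64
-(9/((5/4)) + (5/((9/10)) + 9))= -979/45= -21.76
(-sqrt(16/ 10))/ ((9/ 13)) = -26 * sqrt(10)/ 45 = -1.83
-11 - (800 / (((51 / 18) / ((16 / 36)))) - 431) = 15020 / 51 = 294.51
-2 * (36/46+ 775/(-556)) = 7817/6394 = 1.22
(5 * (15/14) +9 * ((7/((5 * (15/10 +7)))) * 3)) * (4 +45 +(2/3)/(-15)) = 8567467/17850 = 479.97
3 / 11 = 0.27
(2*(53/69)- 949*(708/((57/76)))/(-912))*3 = 1289807/437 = 2951.50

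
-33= -33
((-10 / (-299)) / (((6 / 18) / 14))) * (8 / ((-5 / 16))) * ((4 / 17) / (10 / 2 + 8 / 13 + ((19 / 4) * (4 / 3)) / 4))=-516096 / 439093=-1.18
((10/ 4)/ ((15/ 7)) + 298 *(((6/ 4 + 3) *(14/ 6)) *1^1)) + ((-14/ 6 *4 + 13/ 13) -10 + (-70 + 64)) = 18635/ 6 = 3105.83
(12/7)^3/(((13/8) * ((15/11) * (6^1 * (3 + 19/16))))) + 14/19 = 23480902/28381535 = 0.83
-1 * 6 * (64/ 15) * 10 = -256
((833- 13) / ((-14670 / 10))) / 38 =-410 / 27873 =-0.01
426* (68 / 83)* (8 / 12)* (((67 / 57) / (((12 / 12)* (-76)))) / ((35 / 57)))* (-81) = 26201556 / 55195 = 474.71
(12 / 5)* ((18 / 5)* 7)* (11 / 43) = 16632 / 1075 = 15.47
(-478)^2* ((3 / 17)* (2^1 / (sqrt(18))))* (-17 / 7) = -228484* sqrt(2) / 7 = -46160.74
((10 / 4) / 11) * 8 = 20 / 11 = 1.82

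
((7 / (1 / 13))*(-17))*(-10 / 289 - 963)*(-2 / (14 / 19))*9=-36394040.65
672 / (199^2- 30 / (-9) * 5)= 0.02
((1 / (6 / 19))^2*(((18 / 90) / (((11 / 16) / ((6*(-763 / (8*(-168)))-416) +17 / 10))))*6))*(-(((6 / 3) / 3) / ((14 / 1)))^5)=23733223 / 13477533300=0.00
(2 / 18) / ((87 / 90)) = 10 / 87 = 0.11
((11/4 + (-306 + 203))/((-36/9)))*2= 401/8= 50.12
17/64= 0.27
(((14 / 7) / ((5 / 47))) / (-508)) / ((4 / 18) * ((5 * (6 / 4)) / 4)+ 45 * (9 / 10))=-282 / 311785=-0.00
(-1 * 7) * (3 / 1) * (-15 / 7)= 45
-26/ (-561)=26/ 561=0.05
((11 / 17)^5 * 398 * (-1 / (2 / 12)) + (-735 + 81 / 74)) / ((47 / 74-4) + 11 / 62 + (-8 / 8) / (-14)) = 7636277604375 / 23681794903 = 322.45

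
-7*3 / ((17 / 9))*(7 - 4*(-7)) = -6615 / 17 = -389.12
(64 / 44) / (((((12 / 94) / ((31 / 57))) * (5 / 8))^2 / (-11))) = -543449344 / 731025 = -743.41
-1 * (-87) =87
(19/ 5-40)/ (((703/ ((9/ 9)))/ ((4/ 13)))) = -724/ 45695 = -0.02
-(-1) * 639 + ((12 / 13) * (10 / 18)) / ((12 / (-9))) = 8302 / 13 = 638.62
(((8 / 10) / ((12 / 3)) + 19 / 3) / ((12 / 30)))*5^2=1225 / 3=408.33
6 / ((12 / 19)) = 19 / 2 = 9.50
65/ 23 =2.83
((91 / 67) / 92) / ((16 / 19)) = 1729 / 98624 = 0.02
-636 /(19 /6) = -3816 /19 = -200.84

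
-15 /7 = -2.14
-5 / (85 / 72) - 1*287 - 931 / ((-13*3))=-177262 / 663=-267.36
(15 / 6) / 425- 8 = -1359 / 170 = -7.99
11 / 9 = 1.22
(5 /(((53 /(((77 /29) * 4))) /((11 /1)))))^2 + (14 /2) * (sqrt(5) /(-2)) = 286963600 /2362369- 7 * sqrt(5) /2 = 113.65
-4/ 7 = -0.57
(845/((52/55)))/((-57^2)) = -3575/12996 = -0.28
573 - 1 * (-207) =780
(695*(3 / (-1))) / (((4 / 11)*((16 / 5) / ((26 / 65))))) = -22935 / 32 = -716.72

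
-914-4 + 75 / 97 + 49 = -84218 / 97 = -868.23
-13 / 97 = -0.13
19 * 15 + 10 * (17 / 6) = 313.33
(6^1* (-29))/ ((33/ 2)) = -116/ 11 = -10.55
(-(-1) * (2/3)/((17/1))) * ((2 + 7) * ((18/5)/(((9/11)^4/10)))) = 117128/4131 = 28.35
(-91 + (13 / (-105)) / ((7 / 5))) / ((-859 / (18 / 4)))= 20085 / 42091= 0.48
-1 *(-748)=748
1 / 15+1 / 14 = 29 / 210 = 0.14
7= 7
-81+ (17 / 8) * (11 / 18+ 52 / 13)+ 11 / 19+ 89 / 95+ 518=6132941 / 13680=448.31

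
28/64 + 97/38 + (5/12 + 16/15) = 20399/4560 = 4.47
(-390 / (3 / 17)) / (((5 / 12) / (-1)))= 5304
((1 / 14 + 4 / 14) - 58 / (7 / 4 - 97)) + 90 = 485213 / 5334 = 90.97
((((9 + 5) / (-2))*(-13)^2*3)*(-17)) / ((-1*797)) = -60333 / 797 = -75.70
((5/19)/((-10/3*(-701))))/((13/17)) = 51/346294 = 0.00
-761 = -761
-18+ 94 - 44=32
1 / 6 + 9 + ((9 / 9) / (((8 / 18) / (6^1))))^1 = 68 / 3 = 22.67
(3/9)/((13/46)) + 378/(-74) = -5669/1443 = -3.93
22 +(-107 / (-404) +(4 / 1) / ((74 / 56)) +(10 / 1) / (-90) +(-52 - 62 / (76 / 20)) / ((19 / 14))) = -1221785045 / 48566052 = -25.16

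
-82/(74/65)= -2665/37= -72.03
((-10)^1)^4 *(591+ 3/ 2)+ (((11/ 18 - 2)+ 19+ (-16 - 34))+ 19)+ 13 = 106649993/ 18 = 5924999.61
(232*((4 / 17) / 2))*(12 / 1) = 5568 / 17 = 327.53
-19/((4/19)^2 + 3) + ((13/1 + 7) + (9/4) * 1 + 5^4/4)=378625/2198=172.26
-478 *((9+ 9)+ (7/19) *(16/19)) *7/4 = -5529265/361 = -15316.52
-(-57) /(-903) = -19 /301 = -0.06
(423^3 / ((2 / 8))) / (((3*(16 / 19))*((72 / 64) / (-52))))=-5539164696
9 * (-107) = -963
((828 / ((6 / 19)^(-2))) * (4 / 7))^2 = 14216269824 / 6385729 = 2226.26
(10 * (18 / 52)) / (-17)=-45 / 221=-0.20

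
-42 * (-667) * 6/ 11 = 168084/ 11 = 15280.36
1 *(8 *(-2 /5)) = -16 /5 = -3.20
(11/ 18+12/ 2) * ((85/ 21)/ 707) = 0.04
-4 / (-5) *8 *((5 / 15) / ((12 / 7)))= 56 / 45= 1.24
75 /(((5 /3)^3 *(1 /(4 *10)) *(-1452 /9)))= -486 /121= -4.02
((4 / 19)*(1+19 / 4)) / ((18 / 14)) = 161 / 171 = 0.94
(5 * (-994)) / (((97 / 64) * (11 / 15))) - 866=-5695222 / 1067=-5337.60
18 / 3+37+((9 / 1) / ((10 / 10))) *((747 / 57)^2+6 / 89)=51063842 / 32129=1589.34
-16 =-16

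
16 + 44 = 60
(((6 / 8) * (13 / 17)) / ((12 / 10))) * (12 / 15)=13 / 34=0.38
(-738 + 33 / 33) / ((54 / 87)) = -21373 / 18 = -1187.39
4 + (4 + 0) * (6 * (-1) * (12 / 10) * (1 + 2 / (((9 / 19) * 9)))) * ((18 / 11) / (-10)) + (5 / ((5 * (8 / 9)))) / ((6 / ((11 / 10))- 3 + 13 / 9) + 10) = 33313057 / 3027200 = 11.00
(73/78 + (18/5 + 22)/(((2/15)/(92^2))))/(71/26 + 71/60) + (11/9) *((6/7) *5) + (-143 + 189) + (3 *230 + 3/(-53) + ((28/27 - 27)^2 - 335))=343717524630013/825711327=416268.39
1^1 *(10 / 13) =10 / 13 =0.77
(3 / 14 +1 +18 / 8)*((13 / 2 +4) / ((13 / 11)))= 3201 / 104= 30.78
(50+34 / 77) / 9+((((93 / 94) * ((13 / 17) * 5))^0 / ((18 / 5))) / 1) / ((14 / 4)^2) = 27298 / 4851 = 5.63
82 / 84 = 41 / 42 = 0.98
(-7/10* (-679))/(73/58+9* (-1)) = -137837/2245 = -61.40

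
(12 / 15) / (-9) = -4 / 45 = -0.09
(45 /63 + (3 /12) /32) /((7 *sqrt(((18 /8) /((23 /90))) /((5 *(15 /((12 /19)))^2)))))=61465 *sqrt(46) /225792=1.85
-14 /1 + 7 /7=-13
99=99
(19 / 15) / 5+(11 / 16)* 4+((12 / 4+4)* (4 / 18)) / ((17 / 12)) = 20917 / 5100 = 4.10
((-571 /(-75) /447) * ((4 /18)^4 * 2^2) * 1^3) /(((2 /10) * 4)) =9136 /43991505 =0.00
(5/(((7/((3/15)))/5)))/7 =5/49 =0.10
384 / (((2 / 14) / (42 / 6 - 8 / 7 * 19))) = -39552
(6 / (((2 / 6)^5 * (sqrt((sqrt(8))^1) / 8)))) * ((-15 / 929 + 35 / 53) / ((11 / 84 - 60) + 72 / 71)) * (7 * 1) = -7723005937920 * 2^(1 / 4) / 17282728607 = -531.41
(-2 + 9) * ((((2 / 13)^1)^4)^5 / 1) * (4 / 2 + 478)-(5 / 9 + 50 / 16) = -5036315400343158179776345 / 1368357391791417559593672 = -3.68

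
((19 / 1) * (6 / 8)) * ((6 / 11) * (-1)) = -7.77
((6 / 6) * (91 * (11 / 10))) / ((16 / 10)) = 1001 / 16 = 62.56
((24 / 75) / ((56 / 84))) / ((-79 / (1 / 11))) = -0.00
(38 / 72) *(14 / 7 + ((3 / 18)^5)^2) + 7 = 17535191059 / 2176782336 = 8.06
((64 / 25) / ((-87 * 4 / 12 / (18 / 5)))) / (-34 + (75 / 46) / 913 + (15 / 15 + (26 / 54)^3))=952296922368 / 98547774954875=0.01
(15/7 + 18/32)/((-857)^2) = 303/82258288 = 0.00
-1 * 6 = -6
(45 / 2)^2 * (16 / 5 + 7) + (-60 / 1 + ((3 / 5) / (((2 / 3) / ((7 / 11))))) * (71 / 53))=59518671 / 11660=5104.52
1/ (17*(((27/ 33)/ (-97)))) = -1067/ 153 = -6.97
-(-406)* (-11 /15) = -297.73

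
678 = 678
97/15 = 6.47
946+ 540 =1486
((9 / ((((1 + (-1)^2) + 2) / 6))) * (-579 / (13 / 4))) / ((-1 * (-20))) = -120.25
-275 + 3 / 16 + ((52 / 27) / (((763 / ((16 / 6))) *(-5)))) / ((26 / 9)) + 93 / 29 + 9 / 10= -4312737503 / 15931440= -270.71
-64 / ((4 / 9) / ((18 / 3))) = -864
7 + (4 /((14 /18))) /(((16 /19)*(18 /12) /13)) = 839 /14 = 59.93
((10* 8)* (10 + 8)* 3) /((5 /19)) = 16416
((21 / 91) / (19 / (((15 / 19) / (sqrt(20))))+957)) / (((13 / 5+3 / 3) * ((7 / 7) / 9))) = 645975 / 1057989946 - 16245 * sqrt(5) / 528994973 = 0.00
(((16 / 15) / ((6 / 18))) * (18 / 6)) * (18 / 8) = 108 / 5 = 21.60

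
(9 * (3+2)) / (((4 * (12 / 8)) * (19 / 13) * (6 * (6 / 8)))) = 65 / 57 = 1.14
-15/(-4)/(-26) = -15/104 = -0.14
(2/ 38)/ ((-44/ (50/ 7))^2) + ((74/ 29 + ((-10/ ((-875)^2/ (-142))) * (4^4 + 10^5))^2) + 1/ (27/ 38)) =5838051150759347950663/ 168831285820312500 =34579.20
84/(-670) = -42/335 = -0.13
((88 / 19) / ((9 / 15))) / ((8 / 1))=55 / 57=0.96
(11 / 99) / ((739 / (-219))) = -73 / 2217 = -0.03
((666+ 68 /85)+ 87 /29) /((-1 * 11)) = -3349 /55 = -60.89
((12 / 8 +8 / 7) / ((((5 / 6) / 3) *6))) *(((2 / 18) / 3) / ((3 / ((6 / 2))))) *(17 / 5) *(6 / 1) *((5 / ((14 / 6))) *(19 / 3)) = 11951 / 735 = 16.26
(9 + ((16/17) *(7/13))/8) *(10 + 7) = 2003/13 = 154.08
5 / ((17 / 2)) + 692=11774 / 17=692.59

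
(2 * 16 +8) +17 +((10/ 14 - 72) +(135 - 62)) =411/ 7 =58.71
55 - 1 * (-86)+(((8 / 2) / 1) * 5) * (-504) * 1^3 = -9939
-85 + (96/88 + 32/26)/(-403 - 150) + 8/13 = -84.39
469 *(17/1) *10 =79730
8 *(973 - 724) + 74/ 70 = 69757/ 35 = 1993.06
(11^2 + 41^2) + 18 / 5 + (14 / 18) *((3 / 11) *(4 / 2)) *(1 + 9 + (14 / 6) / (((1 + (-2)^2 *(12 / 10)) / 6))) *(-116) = 65708 / 55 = 1194.69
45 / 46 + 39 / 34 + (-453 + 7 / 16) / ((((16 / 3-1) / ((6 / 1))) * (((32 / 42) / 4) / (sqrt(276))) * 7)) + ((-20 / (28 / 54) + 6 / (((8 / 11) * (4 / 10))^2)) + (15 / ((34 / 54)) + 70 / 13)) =289933223 / 4554368-15039 * sqrt(69) / 16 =-7744.05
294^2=86436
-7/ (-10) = 7/ 10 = 0.70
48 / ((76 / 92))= 1104 / 19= 58.11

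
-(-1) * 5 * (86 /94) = 215 /47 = 4.57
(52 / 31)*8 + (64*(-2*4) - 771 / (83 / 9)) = -1497957 / 2573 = -582.18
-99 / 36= -11 / 4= -2.75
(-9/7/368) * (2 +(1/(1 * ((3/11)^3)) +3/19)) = -6599/36708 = -0.18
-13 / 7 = -1.86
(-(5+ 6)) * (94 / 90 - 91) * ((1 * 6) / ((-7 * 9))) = -89056 / 945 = -94.24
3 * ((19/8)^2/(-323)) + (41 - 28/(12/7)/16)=130321/3264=39.93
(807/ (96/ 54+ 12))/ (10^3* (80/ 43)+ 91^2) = 104103/ 18024764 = 0.01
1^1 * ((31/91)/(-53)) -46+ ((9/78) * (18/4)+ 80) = 51217/1484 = 34.51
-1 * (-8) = 8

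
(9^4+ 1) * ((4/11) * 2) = 52496/11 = 4772.36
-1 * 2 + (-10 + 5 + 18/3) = -1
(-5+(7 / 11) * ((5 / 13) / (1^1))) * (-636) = 432480 / 143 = 3024.34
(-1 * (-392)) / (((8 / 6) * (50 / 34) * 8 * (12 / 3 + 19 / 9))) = 22491 / 5500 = 4.09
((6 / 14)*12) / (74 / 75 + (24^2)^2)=0.00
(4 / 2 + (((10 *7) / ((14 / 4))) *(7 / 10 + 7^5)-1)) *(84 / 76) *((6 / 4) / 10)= 55730.96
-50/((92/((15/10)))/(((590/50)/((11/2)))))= -885/506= -1.75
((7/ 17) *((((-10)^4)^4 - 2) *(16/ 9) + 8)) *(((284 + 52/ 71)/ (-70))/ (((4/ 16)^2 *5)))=-5175296000000001293824/ 54315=-95282997330387577.90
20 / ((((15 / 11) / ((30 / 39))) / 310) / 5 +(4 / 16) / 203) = 69223000 / 8221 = 8420.27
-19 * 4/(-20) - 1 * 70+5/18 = -65.92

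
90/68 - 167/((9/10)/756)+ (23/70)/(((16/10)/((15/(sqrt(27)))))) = -4769475/34+ 115 * sqrt(3)/336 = -140278.08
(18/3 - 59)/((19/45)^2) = -107325/361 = -297.30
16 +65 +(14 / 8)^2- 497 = -412.94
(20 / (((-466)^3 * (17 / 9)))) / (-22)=0.00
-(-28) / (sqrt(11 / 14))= 28*sqrt(154) / 11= 31.59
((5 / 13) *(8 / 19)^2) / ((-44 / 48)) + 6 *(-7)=-2172006 / 51623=-42.07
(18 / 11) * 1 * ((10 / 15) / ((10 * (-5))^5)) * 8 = -3 / 107421875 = -0.00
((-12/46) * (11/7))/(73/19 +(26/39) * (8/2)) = -3762/59731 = -0.06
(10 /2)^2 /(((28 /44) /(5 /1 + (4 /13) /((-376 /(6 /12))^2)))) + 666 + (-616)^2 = 4892878732627 /12865216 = 380318.43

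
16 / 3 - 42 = -110 / 3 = -36.67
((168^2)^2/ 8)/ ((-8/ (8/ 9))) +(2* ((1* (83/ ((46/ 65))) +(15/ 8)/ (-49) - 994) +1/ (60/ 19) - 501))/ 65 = -48628941587249/ 4395300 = -11063850.38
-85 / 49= -1.73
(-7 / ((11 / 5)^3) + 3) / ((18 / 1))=1559 / 11979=0.13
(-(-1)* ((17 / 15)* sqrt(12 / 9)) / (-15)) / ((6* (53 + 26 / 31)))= -527* sqrt(3) / 3379725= -0.00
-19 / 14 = -1.36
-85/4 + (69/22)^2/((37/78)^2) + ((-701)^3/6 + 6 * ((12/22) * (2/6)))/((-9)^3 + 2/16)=913243724171003/11590791828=78790.45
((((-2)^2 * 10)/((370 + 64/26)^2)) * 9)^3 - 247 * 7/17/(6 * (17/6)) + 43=2954906899611233382802/79825022769163070961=37.02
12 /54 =2 /9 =0.22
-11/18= -0.61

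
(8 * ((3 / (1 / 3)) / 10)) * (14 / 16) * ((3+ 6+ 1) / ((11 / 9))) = 567 / 11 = 51.55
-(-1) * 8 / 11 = 8 / 11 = 0.73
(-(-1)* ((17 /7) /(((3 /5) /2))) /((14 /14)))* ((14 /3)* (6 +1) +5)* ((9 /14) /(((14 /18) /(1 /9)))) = 9605 /343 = 28.00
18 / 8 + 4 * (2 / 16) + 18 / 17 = 259 / 68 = 3.81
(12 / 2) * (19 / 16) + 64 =569 / 8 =71.12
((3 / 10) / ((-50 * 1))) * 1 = -3 / 500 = -0.01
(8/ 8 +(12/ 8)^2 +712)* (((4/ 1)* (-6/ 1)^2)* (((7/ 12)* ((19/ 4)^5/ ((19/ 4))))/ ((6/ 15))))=39149080005/ 512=76463046.88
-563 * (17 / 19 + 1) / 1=-20268 / 19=-1066.74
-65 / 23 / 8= -65 / 184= -0.35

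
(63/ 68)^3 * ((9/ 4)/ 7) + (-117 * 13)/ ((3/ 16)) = -10202368047/ 1257728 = -8111.74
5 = 5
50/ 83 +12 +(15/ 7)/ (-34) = 247703/ 19754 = 12.54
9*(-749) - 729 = -7470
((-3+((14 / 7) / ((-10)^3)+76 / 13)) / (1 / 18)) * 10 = 166383 / 325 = 511.95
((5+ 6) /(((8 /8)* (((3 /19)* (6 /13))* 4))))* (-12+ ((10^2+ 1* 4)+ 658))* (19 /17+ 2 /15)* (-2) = -70810.70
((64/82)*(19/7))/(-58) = -304/8323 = -0.04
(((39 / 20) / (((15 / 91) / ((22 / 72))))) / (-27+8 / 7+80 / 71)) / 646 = -6467461 / 28583949600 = -0.00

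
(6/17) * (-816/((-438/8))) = 384/73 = 5.26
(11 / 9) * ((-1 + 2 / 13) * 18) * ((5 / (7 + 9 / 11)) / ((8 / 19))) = -28.27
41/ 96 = 0.43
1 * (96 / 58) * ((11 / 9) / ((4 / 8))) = 352 / 87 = 4.05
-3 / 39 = -1 / 13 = -0.08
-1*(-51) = 51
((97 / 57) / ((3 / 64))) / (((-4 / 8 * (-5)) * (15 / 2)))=24832 / 12825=1.94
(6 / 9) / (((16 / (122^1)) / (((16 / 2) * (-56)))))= -6832 / 3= -2277.33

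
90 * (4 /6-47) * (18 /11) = -75060 /11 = -6823.64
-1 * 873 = -873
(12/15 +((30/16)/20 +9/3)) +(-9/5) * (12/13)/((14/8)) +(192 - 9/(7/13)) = 2595029/14560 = 178.23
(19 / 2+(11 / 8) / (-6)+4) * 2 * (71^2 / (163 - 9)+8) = 190281 / 176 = 1081.14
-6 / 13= -0.46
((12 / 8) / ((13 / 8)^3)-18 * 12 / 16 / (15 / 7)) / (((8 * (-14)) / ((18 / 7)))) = 1176579 / 8612240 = 0.14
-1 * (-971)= 971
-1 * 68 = -68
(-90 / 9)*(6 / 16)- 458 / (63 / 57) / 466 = -90799 / 19572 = -4.64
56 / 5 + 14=126 / 5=25.20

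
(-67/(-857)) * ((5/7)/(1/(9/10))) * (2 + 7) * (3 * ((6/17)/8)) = 48843/815864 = 0.06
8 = 8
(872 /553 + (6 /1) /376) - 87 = -8879273 /103964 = -85.41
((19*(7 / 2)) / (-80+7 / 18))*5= -5985 / 1433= -4.18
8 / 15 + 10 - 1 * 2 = 128 / 15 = 8.53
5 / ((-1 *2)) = -5 / 2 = -2.50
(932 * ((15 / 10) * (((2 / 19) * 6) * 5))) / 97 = 83880 / 1843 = 45.51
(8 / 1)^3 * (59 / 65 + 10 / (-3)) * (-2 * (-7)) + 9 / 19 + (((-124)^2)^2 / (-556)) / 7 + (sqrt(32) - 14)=-281713569383 / 3604965 + 4 * sqrt(2)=-78140.34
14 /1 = 14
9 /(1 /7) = 63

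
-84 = -84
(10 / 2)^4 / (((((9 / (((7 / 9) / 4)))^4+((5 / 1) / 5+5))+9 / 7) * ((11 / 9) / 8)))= 36015000 / 40406586253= 0.00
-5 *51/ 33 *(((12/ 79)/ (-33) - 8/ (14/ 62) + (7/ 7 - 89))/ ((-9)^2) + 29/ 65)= 586770181/ 70459389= 8.33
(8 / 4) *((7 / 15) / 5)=14 / 75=0.19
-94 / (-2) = 47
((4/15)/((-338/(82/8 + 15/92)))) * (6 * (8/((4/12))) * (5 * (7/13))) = -160944/50531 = -3.19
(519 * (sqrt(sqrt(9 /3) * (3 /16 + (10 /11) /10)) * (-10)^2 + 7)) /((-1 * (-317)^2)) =-90825 * sqrt(11) * 3^(1 /4) /1105379-3633 /100489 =-0.39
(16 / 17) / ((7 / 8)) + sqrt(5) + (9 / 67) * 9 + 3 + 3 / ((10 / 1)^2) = sqrt(5) + 4237319 / 797300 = 7.55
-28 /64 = -7 /16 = -0.44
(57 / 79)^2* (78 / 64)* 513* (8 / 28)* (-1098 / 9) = -3965167323 / 349496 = -11345.39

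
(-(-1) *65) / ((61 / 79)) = 5135 / 61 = 84.18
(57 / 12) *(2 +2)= 19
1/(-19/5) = -5/19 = -0.26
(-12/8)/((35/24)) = -36/35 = -1.03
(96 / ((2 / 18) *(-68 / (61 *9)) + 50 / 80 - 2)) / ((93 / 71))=-89807616 / 1701745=-52.77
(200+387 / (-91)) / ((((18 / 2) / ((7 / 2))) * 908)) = 17813 / 212472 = 0.08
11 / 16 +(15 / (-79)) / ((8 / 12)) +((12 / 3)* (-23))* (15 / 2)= -871651 / 1264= -689.60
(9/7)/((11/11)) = 9/7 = 1.29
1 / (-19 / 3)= -3 / 19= -0.16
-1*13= -13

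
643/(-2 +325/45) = 5787/47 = 123.13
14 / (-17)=-0.82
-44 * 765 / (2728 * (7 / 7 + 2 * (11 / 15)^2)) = -172125 / 28954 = -5.94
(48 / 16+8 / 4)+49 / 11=104 / 11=9.45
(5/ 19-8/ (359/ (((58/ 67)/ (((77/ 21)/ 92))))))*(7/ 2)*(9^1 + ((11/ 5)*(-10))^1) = 10.05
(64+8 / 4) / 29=66 / 29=2.28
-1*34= -34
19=19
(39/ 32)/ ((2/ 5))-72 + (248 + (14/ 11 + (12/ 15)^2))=3184889/ 17600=180.96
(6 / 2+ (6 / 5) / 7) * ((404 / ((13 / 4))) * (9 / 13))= 1614384 / 5915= 272.93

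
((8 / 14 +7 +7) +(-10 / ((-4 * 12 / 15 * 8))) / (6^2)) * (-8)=-235183 / 2016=-116.66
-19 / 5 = -3.80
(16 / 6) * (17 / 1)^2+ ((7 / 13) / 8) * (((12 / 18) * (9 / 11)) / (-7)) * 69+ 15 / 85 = 22476479 / 29172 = 770.48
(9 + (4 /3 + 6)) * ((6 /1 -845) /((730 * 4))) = -41111 /8760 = -4.69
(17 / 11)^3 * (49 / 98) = 1.85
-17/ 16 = -1.06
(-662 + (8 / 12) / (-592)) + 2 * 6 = -577201 / 888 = -650.00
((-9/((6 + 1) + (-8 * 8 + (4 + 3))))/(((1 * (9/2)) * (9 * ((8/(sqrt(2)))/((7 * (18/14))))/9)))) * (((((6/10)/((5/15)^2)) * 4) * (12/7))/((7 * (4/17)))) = 12393 * sqrt(2)/12250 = 1.43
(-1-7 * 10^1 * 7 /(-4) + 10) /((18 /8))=526 /9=58.44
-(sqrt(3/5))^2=-3/5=-0.60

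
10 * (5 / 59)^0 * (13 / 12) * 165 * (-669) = -2391675 / 2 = -1195837.50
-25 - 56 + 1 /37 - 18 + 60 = -1442 /37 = -38.97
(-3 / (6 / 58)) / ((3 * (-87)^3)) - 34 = -2316113 / 68121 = -34.00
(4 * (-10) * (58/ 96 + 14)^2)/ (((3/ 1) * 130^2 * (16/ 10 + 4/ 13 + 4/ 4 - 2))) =-0.19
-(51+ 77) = -128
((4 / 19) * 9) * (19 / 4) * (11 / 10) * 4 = 198 / 5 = 39.60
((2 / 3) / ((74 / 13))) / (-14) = -13 / 1554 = -0.01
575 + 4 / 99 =56929 / 99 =575.04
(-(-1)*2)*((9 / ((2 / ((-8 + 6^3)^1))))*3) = 5616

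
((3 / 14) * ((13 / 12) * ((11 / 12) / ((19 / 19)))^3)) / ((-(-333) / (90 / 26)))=6655 / 3580416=0.00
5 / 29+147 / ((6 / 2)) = 1426 / 29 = 49.17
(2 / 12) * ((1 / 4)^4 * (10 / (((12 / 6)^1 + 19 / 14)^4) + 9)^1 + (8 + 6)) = 5844359331 / 2498396672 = 2.34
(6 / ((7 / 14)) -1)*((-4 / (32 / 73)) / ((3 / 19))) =-15257 / 24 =-635.71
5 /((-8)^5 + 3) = -1 /6553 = -0.00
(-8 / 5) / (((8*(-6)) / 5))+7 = 43 / 6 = 7.17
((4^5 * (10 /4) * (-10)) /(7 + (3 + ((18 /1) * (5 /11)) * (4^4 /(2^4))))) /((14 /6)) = -16896 /217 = -77.86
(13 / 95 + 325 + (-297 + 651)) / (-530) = -32259 / 25175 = -1.28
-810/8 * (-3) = 1215/4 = 303.75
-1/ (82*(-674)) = 1/ 55268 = 0.00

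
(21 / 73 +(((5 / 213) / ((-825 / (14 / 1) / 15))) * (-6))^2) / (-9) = -12866413 / 400744377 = -0.03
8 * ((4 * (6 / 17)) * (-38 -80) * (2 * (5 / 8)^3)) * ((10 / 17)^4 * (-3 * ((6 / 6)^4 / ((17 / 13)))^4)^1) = 9478681875000 / 118587876497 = 79.93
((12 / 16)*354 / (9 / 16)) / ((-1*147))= -472 / 147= -3.21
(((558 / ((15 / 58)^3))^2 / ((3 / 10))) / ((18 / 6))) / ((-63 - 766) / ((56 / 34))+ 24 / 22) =-90143009349707776 / 39155146875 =-2302200.77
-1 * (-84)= 84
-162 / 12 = -27 / 2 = -13.50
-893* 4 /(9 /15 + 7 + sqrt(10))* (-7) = 2375380 /597-312550* sqrt(10) /597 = 2323.30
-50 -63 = -113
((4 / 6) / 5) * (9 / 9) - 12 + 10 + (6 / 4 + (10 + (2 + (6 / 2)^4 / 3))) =1159 / 30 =38.63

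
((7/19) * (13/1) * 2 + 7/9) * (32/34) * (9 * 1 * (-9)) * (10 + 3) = -3315312/323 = -10264.12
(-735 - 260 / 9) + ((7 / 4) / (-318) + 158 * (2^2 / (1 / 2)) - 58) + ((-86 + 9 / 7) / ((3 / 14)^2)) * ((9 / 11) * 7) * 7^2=-517300.80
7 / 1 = 7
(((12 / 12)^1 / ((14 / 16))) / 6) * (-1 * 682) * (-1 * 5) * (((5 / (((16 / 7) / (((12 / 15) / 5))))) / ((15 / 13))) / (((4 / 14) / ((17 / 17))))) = 31031 / 45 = 689.58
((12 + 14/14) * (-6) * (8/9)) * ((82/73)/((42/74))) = -631072/4599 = -137.22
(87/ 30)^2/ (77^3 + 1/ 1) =841/ 45653400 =0.00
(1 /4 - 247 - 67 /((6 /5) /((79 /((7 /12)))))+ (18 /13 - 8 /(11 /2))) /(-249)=10421409 /332332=31.36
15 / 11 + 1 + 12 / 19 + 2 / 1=1044 / 209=5.00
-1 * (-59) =59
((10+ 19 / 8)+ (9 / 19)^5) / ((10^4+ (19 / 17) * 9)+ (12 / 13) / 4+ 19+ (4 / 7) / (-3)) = 1139858341713 / 922001194270808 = 0.00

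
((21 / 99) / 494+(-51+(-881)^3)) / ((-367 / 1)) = 11147273235377 / 5982834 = 1863209.51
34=34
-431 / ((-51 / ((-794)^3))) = -215744025304 / 51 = -4230275005.96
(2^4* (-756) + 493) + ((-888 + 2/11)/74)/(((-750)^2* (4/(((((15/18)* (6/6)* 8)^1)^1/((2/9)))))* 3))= -1062544729883/91575000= -11603.00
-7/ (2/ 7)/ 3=-49/ 6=-8.17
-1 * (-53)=53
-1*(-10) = 10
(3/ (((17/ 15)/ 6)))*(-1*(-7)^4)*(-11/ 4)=3565485/ 34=104867.21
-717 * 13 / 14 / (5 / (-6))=27963 / 35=798.94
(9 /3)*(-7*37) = -777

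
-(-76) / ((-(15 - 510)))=76 / 495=0.15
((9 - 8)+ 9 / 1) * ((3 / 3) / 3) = 10 / 3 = 3.33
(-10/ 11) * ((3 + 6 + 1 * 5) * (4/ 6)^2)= -560/ 99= -5.66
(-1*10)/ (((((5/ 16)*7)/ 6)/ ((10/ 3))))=-91.43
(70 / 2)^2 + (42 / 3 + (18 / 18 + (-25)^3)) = -14385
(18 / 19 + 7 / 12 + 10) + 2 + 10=5365 / 228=23.53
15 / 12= 1.25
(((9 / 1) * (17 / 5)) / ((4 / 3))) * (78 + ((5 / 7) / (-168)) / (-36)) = 56137621 / 31360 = 1790.10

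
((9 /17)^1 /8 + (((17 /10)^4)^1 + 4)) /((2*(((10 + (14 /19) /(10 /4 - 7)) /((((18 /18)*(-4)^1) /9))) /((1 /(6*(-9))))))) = 40111033 /7720380000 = 0.01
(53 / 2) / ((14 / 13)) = 689 / 28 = 24.61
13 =13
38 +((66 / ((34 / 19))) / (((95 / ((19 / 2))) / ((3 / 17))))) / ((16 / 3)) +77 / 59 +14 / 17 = 109810217 / 2728160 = 40.25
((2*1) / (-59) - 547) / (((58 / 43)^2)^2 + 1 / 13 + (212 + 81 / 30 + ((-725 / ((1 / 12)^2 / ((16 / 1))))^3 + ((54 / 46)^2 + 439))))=7588205742451750 / 64652645788538557166211150006389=0.00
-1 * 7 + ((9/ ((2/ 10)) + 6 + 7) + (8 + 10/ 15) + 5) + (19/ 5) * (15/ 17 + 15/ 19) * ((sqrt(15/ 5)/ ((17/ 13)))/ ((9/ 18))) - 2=2808 * sqrt(3)/ 289 + 188/ 3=79.50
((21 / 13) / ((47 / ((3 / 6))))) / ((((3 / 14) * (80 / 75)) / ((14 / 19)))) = 5145 / 92872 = 0.06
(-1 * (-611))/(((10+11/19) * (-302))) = -11609/60702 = -0.19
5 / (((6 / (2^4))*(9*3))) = 40 / 81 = 0.49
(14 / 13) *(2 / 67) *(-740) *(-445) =9220400 / 871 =10585.99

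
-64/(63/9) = -64/7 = -9.14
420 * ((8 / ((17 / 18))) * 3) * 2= 362880 / 17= 21345.88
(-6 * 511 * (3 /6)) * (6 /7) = -1314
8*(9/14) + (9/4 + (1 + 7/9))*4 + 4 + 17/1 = 2662/63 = 42.25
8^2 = 64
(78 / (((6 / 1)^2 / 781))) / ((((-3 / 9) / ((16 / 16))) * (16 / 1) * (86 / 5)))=-50765 / 2752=-18.45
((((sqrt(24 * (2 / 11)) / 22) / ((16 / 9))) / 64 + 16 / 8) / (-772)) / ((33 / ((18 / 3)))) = -1 / 2123 - 9 * sqrt(33) / 263048192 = -0.00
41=41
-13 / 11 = -1.18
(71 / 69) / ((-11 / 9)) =-213 / 253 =-0.84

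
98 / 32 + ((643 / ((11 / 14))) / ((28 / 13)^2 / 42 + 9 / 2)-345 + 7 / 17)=-134958927 / 822800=-164.02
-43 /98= -0.44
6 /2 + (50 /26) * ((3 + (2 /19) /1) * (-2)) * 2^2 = -11059 /247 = -44.77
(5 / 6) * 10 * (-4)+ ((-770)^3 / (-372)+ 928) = 114216454 / 93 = 1228133.91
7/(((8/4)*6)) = 0.58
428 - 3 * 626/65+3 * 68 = 39202/65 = 603.11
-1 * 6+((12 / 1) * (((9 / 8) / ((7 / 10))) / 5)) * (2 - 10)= -258 / 7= -36.86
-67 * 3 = -201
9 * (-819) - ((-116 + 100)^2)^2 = -72907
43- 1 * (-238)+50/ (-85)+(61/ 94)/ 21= 9411095/ 33558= 280.44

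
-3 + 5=2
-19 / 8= -2.38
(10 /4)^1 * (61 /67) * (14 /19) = 2135 /1273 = 1.68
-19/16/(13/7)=-133/208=-0.64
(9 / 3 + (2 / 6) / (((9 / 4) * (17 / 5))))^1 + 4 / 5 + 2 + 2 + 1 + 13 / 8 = 192203 / 18360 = 10.47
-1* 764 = -764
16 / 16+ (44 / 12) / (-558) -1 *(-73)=123865 / 1674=73.99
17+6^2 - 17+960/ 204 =692/ 17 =40.71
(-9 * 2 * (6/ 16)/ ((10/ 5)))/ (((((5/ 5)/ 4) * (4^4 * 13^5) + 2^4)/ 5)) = -135/ 190102144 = -0.00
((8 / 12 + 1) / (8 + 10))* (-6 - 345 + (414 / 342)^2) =-315455 / 9747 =-32.36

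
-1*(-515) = 515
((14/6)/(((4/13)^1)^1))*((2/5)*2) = 91/15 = 6.07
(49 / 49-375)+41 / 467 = -174617 / 467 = -373.91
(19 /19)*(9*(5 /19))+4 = 121 /19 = 6.37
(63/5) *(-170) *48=-102816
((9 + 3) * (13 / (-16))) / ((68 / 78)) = -1521 / 136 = -11.18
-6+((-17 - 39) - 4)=-66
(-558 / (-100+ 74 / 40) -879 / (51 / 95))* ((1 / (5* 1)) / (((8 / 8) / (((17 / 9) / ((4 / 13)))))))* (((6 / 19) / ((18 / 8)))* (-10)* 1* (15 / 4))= 272251925 / 25821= 10543.82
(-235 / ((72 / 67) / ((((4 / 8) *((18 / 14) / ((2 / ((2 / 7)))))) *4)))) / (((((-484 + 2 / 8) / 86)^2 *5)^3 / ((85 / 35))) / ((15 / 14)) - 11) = -8770846720 / 166143309534139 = -0.00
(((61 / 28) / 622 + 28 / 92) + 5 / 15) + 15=18796073 / 1201704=15.64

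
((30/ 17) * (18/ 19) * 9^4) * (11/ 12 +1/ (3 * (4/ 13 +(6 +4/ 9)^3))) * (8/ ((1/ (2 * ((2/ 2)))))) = 33033191580000/ 205054289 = 161094.86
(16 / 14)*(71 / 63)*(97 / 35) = 55096 / 15435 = 3.57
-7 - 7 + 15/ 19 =-251/ 19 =-13.21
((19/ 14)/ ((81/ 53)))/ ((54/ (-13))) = -13091/ 61236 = -0.21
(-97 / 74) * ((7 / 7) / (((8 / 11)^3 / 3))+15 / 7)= -93411 / 7168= -13.03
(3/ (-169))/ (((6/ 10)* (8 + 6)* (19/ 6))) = -15/ 22477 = -0.00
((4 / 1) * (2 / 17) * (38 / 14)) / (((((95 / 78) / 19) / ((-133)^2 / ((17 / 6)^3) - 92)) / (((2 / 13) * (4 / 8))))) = 3072371136 / 2923235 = 1051.02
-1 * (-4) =4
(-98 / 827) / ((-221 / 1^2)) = 0.00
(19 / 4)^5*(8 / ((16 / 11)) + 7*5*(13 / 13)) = 97931.65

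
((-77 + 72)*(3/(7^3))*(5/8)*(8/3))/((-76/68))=425/6517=0.07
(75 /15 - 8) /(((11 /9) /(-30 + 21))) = 243 /11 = 22.09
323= 323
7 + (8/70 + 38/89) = 23491/3115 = 7.54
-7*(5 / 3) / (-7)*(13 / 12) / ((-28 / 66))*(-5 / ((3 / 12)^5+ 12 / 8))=14.18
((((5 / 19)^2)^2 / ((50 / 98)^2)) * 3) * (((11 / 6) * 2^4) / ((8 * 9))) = 26411 / 1172889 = 0.02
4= 4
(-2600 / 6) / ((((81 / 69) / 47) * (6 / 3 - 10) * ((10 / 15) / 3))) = 351325 / 36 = 9759.03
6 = 6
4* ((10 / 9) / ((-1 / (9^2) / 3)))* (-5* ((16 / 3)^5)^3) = 230584300921369395200 / 531441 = 433885042594322.60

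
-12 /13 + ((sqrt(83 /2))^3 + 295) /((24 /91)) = 7553* sqrt(166) /96 + 348697 /312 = 2131.30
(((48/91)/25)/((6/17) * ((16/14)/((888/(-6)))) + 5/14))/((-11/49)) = -2958816/11157575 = -0.27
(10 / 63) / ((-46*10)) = -1 / 2898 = -0.00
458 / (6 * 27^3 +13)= 458 / 118111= 0.00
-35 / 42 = -5 / 6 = -0.83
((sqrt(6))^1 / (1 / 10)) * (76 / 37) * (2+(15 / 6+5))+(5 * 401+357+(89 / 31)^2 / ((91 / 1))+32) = 7220 * sqrt(6) / 37+209365615 / 87451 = 2872.07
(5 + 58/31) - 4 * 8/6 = 143/93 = 1.54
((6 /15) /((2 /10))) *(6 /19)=12 /19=0.63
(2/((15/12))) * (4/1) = 6.40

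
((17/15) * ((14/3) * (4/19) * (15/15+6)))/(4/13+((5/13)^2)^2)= 190330504/8048115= 23.65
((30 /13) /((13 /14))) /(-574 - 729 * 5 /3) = -420 /302341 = -0.00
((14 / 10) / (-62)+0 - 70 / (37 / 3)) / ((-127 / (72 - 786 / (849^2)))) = 565321428679 / 174997268115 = 3.23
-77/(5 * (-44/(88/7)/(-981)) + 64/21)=-1057518/42101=-25.12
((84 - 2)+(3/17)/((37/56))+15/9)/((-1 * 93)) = -158383/175491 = -0.90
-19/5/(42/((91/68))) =-247/2040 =-0.12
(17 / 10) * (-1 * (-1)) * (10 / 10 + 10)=187 / 10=18.70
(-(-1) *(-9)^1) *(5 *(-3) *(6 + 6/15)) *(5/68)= 1080/17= 63.53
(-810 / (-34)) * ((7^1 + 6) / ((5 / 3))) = 3159 / 17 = 185.82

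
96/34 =2.82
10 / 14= 5 / 7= 0.71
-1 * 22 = -22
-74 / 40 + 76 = 1483 / 20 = 74.15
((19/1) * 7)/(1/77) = 10241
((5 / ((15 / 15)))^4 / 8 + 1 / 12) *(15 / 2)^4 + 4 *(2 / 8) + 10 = 31675783 / 128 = 247467.05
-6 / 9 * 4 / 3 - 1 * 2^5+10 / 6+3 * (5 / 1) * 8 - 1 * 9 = 718 / 9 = 79.78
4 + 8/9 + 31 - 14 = 197/9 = 21.89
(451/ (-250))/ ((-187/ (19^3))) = 281219/ 4250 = 66.17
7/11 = 0.64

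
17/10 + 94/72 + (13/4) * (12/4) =574/45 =12.76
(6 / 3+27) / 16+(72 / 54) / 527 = 45913 / 25296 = 1.82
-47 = -47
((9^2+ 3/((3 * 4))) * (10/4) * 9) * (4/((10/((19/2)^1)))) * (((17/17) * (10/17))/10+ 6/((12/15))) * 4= 14282775/68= 210040.81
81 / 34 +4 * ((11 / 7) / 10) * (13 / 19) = 63589 / 22610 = 2.81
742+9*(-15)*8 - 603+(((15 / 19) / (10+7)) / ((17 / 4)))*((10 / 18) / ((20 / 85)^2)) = -214523 / 228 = -940.89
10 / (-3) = -10 / 3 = -3.33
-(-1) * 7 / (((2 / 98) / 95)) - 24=32561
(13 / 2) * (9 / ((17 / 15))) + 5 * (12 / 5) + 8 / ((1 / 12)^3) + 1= 472213 / 34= 13888.62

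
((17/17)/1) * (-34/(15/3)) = -34/5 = -6.80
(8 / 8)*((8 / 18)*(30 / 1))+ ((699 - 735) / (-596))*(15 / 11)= 65965 / 4917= 13.42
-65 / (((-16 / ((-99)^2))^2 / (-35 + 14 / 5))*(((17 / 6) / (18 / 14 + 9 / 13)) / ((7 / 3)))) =695951809245 / 544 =1279323178.76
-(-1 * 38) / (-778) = -19 / 389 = -0.05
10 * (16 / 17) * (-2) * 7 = -2240 / 17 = -131.76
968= 968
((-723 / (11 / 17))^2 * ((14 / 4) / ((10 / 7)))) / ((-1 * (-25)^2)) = -7402365369 / 1512500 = -4894.13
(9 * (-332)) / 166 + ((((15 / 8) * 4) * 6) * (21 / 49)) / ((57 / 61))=351 / 133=2.64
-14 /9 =-1.56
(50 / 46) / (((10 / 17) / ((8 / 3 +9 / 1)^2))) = 104125 / 414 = 251.51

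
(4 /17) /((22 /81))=162 /187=0.87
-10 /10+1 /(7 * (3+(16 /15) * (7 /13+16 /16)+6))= -2866 /2905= -0.99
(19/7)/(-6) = -19/42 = -0.45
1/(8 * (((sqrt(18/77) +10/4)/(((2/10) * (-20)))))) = -0.17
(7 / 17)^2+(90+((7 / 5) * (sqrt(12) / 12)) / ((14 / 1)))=sqrt(3) / 60+26059 / 289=90.20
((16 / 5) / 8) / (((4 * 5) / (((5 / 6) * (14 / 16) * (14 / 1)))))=49 / 240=0.20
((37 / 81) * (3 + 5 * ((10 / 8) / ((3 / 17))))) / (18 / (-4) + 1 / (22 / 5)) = -187627 / 45684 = -4.11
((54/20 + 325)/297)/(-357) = -3277/1060290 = -0.00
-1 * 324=-324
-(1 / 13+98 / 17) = -1291 / 221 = -5.84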